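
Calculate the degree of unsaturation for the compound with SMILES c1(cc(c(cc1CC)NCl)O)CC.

Molecular formula from the SMILES: C10H14ClNO.
DoU = (2C + 2 + N − H − X)/2 = (2·10 + 2 + 1 − 14 − 1)/2 = 8/2 = 4.
(Structurally: 1 ring(s) + 3 π bond(s) = 4.)

4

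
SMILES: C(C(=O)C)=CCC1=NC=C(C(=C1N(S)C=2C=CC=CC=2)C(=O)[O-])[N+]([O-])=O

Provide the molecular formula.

C17H14N3O5S-

Heavy atoms from the SMILES: 17 C, 3 N, 5 O, 1 S.
Implicit hydrogens by atom environment:
  6 × C (aromatic): 1 H each → 6
  5 × C (aromatic): no H
  3 × O: no H
  2 × C: 1 H each → 2
  2 × C: no H
  2 × O (charge -1): no H
  1 × C: 3 H
  1 × C: 2 H
  1 × N (aromatic): no H
  1 × N: no H
  1 × N (charge +1): no H
  1 × S: 1 H
  Total hydrogens = 14.
Net charge -1.
Molecular formula: C17H14N3O5S-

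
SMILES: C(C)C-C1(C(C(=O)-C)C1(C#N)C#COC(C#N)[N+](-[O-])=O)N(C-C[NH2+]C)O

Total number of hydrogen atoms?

Hydrogens are implicit in SMILES; fill each atom to its normal valence:
  7 × C: no H
  4 × C: 2 H each → 8
  3 × C: 3 H each → 9
  3 × N: no H
  3 × O: no H
  2 × C: 1 H each → 2
  1 × N (charge +1): 2 H
  1 × N (charge +1): no H
  1 × O: 1 H
  1 × O (charge -1): no H
  Total hydrogens = 22.

22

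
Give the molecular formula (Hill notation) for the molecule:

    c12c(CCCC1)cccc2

Heavy atoms from the SMILES: 10 C.
Implicit hydrogens by atom environment:
  4 × C: 2 H each → 8
  4 × C (aromatic): 1 H each → 4
  2 × C (aromatic): no H
  Total hydrogens = 12.
Molecular formula: C10H12

C10H12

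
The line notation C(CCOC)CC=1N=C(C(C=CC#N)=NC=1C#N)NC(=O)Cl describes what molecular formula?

Heavy atoms from the SMILES: 14 C, 1 Cl, 5 N, 2 O.
Implicit hydrogens by atom environment:
  4 × C: 2 H each → 8
  4 × C (aromatic): no H
  3 × C: no H
  2 × C: 1 H each → 2
  2 × N (aromatic): no H
  2 × N: no H
  2 × O: no H
  1 × C: 3 H
  1 × Cl: no H
  1 × N: 1 H
  Total hydrogens = 14.
Molecular formula: C14H14ClN5O2

C14H14ClN5O2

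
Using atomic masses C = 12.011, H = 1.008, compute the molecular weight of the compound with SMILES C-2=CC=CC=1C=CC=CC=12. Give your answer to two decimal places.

Molecular formula: C10H8.
M = 10×12.011 + 8×1.008 = 128.17 g/mol.

128.17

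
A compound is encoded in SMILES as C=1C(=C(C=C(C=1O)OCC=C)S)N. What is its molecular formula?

Heavy atoms from the SMILES: 9 C, 1 N, 2 O, 1 S.
Implicit hydrogens by atom environment:
  4 × C (aromatic): no H
  2 × C: 2 H each → 4
  2 × C (aromatic): 1 H each → 2
  1 × C: 1 H
  1 × N: 2 H
  1 × O: 1 H
  1 × O: no H
  1 × S: 1 H
  Total hydrogens = 11.
Molecular formula: C9H11NO2S

C9H11NO2S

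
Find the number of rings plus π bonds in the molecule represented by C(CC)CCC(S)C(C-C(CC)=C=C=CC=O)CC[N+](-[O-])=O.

5

Molecular formula from the SMILES: C17H27NO3S.
DoU = (2C + 2 + N − H − X)/2 = (2·17 + 2 + 1 − 27 − 0)/2 = 10/2 = 5.
(Structurally: 0 ring(s) + 5 π bond(s) = 5.)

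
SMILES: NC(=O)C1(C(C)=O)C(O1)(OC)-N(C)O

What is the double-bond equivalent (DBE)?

Molecular formula from the SMILES: C7H12N2O5.
DoU = (2C + 2 + N − H − X)/2 = (2·7 + 2 + 2 − 12 − 0)/2 = 6/2 = 3.
(Structurally: 1 ring(s) + 2 π bond(s) = 3.)

3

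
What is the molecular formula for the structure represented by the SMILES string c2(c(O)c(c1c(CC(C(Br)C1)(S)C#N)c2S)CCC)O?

Heavy atoms from the SMILES: 1 Br, 14 C, 1 N, 2 O, 2 S.
Implicit hydrogens by atom environment:
  6 × C (aromatic): no H
  4 × C: 2 H each → 8
  2 × C: no H
  2 × O: 1 H each → 2
  2 × S: 1 H each → 2
  1 × Br: no H
  1 × C: 3 H
  1 × C: 1 H
  1 × N: no H
  Total hydrogens = 16.
Molecular formula: C14H16BrNO2S2

C14H16BrNO2S2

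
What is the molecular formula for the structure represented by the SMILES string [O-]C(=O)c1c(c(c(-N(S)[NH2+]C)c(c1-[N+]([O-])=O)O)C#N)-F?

C9H7FN4O5S

Heavy atoms from the SMILES: 9 C, 1 F, 4 N, 5 O, 1 S.
Implicit hydrogens by atom environment:
  6 × C (aromatic): no H
  2 × C: no H
  2 × N: no H
  2 × O: no H
  2 × O (charge -1): no H
  1 × C: 3 H
  1 × F: no H
  1 × N (charge +1): 2 H
  1 × N (charge +1): no H
  1 × O: 1 H
  1 × S: 1 H
  Total hydrogens = 7.
Molecular formula: C9H7FN4O5S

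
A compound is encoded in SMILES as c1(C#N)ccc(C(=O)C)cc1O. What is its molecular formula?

C9H7NO2

Heavy atoms from the SMILES: 9 C, 1 N, 2 O.
Implicit hydrogens by atom environment:
  3 × C (aromatic): 1 H each → 3
  3 × C (aromatic): no H
  2 × C: no H
  1 × C: 3 H
  1 × N: no H
  1 × O: 1 H
  1 × O: no H
  Total hydrogens = 7.
Molecular formula: C9H7NO2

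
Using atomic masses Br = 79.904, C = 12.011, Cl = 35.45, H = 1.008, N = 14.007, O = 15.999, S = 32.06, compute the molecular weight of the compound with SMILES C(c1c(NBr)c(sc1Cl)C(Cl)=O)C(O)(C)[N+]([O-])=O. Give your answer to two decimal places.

378.02

Molecular formula: C8H7BrCl2N2O4S.
M = 1×79.904 + 8×12.011 + 2×35.45 + 7×1.008 + 2×14.007 + 4×15.999 + 1×32.06 = 378.02 g/mol.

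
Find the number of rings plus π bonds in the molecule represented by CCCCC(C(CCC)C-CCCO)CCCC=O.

1

Molecular formula from the SMILES: C17H34O2.
DoU = (2C + 2 + N − H − X)/2 = (2·17 + 2 + 0 − 34 − 0)/2 = 2/2 = 1.
(Structurally: 0 ring(s) + 1 π bond(s) = 1.)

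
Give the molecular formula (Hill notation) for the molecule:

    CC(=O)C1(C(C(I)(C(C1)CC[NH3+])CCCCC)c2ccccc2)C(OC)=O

C22H33INO3+

Heavy atoms from the SMILES: 22 C, 1 I, 1 N, 3 O.
Implicit hydrogens by atom environment:
  7 × C: 2 H each → 14
  5 × C (aromatic): 1 H each → 5
  4 × C: no H
  3 × C: 3 H each → 9
  3 × O: no H
  2 × C: 1 H each → 2
  1 × C (aromatic): no H
  1 × I: no H
  1 × N (charge +1): 3 H
  Total hydrogens = 33.
Net charge +1.
Molecular formula: C22H33INO3+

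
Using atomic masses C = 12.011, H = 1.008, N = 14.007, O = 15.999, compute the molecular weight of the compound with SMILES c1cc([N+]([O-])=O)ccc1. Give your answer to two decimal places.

Molecular formula: C6H5NO2.
M = 6×12.011 + 5×1.008 + 1×14.007 + 2×15.999 = 123.11 g/mol.

123.11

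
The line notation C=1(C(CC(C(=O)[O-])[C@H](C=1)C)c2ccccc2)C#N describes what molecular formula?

Heavy atoms from the SMILES: 15 C, 1 N, 2 O.
Implicit hydrogens by atom environment:
  5 × C (aromatic): 1 H each → 5
  4 × C: 1 H each → 4
  3 × C: no H
  1 × C: 3 H
  1 × C: 2 H
  1 × C (aromatic): no H
  1 × N: no H
  1 × O: no H
  1 × O (charge -1): no H
  Total hydrogens = 14.
Net charge -1.
Molecular formula: C15H14NO2-

C15H14NO2-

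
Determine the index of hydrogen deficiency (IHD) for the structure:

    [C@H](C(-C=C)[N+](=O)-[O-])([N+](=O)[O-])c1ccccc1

Molecular formula from the SMILES: C10H10N2O4.
DoU = (2C + 2 + N − H − X)/2 = (2·10 + 2 + 2 − 10 − 0)/2 = 14/2 = 7.
(Structurally: 1 ring(s) + 6 π bond(s) = 7.)

7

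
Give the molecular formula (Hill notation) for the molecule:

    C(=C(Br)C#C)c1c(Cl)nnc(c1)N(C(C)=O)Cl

Heavy atoms from the SMILES: 1 Br, 10 C, 2 Cl, 3 N, 1 O.
Implicit hydrogens by atom environment:
  3 × C (aromatic): no H
  3 × C: no H
  2 × C: 1 H each → 2
  2 × Cl: no H
  2 × N (aromatic): no H
  1 × Br: no H
  1 × C: 3 H
  1 × C (aromatic): 1 H
  1 × N: no H
  1 × O: no H
  Total hydrogens = 6.
Molecular formula: C10H6BrCl2N3O

C10H6BrCl2N3O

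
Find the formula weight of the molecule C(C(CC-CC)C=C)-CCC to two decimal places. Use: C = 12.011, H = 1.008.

154.30

Molecular formula: C11H22.
M = 11×12.011 + 22×1.008 = 154.30 g/mol.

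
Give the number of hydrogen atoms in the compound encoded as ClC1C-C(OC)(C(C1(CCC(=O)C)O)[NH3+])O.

19

Hydrogens are implicit in SMILES; fill each atom to its normal valence:
  3 × C: 2 H each → 6
  3 × C: no H
  2 × C: 3 H each → 6
  2 × C: 1 H each → 2
  2 × O: 1 H each → 2
  2 × O: no H
  1 × Cl: no H
  1 × N (charge +1): 3 H
  Total hydrogens = 19.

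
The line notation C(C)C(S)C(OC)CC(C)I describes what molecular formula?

Heavy atoms from the SMILES: 8 C, 1 I, 1 O, 1 S.
Implicit hydrogens by atom environment:
  3 × C: 3 H each → 9
  3 × C: 1 H each → 3
  2 × C: 2 H each → 4
  1 × I: no H
  1 × O: no H
  1 × S: 1 H
  Total hydrogens = 17.
Molecular formula: C8H17IOS

C8H17IOS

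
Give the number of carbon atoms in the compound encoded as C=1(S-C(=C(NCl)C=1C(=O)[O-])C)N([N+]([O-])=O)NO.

The symbol for carbon appears 6 times in the SMILES. (Cl is a single chlorine, not C + l.)

6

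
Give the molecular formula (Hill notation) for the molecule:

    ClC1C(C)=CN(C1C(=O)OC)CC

C9H14ClNO2

Heavy atoms from the SMILES: 9 C, 1 Cl, 1 N, 2 O.
Implicit hydrogens by atom environment:
  3 × C: 3 H each → 9
  3 × C: 1 H each → 3
  2 × C: no H
  2 × O: no H
  1 × C: 2 H
  1 × Cl: no H
  1 × N: no H
  Total hydrogens = 14.
Molecular formula: C9H14ClNO2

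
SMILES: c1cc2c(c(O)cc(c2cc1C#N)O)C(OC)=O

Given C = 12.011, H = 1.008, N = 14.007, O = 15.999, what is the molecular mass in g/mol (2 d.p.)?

Molecular formula: C13H9NO4.
M = 13×12.011 + 9×1.008 + 1×14.007 + 4×15.999 = 243.22 g/mol.

243.22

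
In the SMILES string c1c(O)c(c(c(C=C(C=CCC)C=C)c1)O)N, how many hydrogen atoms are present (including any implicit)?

17

Hydrogens are implicit in SMILES; fill each atom to its normal valence:
  4 × C: 1 H each → 4
  4 × C (aromatic): no H
  2 × C: 2 H each → 4
  2 × C (aromatic): 1 H each → 2
  2 × O: 1 H each → 2
  1 × C: 3 H
  1 × C: no H
  1 × N: 2 H
  Total hydrogens = 17.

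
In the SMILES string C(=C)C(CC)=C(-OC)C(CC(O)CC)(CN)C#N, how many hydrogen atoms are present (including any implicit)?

Hydrogens are implicit in SMILES; fill each atom to its normal valence:
  5 × C: 2 H each → 10
  4 × C: no H
  3 × C: 3 H each → 9
  2 × C: 1 H each → 2
  1 × N: 2 H
  1 × N: no H
  1 × O: 1 H
  1 × O: no H
  Total hydrogens = 24.

24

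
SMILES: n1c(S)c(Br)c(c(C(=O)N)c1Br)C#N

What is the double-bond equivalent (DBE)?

7

Molecular formula from the SMILES: C7H3Br2N3OS.
DoU = (2C + 2 + N − H − X)/2 = (2·7 + 2 + 3 − 3 − 2)/2 = 14/2 = 7.
(Structurally: 1 ring(s) + 6 π bond(s) = 7.)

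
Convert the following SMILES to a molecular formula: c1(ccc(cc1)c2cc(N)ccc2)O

C12H11NO

Heavy atoms from the SMILES: 12 C, 1 N, 1 O.
Implicit hydrogens by atom environment:
  8 × C (aromatic): 1 H each → 8
  4 × C (aromatic): no H
  1 × N: 2 H
  1 × O: 1 H
  Total hydrogens = 11.
Molecular formula: C12H11NO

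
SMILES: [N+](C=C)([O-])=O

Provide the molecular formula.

C2H3NO2

Heavy atoms from the SMILES: 2 C, 1 N, 2 O.
Implicit hydrogens by atom environment:
  1 × C: 2 H
  1 × C: 1 H
  1 × N (charge +1): no H
  1 × O: no H
  1 × O (charge -1): no H
  Total hydrogens = 3.
Molecular formula: C2H3NO2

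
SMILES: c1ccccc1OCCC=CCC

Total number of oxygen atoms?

The symbol for oxygen appears 1 time in the SMILES.

1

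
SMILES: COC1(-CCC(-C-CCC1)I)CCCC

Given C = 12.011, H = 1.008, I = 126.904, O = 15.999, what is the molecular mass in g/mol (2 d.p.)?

324.25

Molecular formula: C13H25IO.
M = 13×12.011 + 25×1.008 + 1×126.904 + 1×15.999 = 324.25 g/mol.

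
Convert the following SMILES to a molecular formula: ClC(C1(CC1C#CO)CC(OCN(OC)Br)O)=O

Heavy atoms from the SMILES: 1 Br, 10 C, 1 Cl, 1 N, 5 O.
Implicit hydrogens by atom environment:
  4 × C: no H
  3 × C: 2 H each → 6
  3 × O: no H
  2 × C: 1 H each → 2
  2 × O: 1 H each → 2
  1 × Br: no H
  1 × C: 3 H
  1 × Cl: no H
  1 × N: no H
  Total hydrogens = 13.
Molecular formula: C10H13BrClNO5

C10H13BrClNO5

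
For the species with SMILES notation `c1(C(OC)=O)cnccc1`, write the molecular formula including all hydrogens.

Heavy atoms from the SMILES: 7 C, 1 N, 2 O.
Implicit hydrogens by atom environment:
  4 × C (aromatic): 1 H each → 4
  2 × O: no H
  1 × C: 3 H
  1 × C (aromatic): no H
  1 × C: no H
  1 × N (aromatic): no H
  Total hydrogens = 7.
Molecular formula: C7H7NO2

C7H7NO2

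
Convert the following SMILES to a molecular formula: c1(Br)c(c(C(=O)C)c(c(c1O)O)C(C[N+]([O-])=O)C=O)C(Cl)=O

C12H9BrClNO7

Heavy atoms from the SMILES: 1 Br, 12 C, 1 Cl, 1 N, 7 O.
Implicit hydrogens by atom environment:
  6 × C (aromatic): no H
  4 × O: no H
  2 × C: 1 H each → 2
  2 × C: no H
  2 × O: 1 H each → 2
  1 × Br: no H
  1 × C: 3 H
  1 × C: 2 H
  1 × Cl: no H
  1 × N (charge +1): no H
  1 × O (charge -1): no H
  Total hydrogens = 9.
Molecular formula: C12H9BrClNO7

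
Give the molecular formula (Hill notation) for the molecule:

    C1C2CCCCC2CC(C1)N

Heavy atoms from the SMILES: 10 C, 1 N.
Implicit hydrogens by atom environment:
  7 × C: 2 H each → 14
  3 × C: 1 H each → 3
  1 × N: 2 H
  Total hydrogens = 19.
Molecular formula: C10H19N

C10H19N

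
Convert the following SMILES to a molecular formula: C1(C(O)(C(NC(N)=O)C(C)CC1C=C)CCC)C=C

C15H26N2O2

Heavy atoms from the SMILES: 15 C, 2 N, 2 O.
Implicit hydrogens by atom environment:
  6 × C: 1 H each → 6
  5 × C: 2 H each → 10
  2 × C: 3 H each → 6
  2 × C: no H
  1 × N: 2 H
  1 × N: 1 H
  1 × O: 1 H
  1 × O: no H
  Total hydrogens = 26.
Molecular formula: C15H26N2O2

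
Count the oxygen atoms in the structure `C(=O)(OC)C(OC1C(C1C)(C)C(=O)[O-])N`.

5

The symbol for oxygen appears 5 times in the SMILES.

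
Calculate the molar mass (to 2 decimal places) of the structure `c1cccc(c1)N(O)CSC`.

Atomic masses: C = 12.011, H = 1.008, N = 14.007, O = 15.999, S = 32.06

Molecular formula: C8H11NOS.
M = 8×12.011 + 11×1.008 + 1×14.007 + 1×15.999 + 1×32.06 = 169.24 g/mol.

169.24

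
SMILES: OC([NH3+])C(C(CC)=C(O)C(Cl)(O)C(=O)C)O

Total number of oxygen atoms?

5

The symbol for oxygen appears 5 times in the SMILES.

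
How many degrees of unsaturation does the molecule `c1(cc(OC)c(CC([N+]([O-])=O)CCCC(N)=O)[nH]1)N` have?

Molecular formula from the SMILES: C11H18N4O4.
DoU = (2C + 2 + N − H − X)/2 = (2·11 + 2 + 4 − 18 − 0)/2 = 10/2 = 5.
(Structurally: 1 ring(s) + 4 π bond(s) = 5.)

5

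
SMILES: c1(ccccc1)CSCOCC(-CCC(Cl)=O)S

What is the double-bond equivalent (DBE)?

5

Molecular formula from the SMILES: C13H17ClO2S2.
DoU = (2C + 2 + N − H − X)/2 = (2·13 + 2 + 0 − 17 − 1)/2 = 10/2 = 5.
(Structurally: 1 ring(s) + 4 π bond(s) = 5.)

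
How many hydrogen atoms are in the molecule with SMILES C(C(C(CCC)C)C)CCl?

Hydrogens are implicit in SMILES; fill each atom to its normal valence:
  4 × C: 2 H each → 8
  3 × C: 3 H each → 9
  2 × C: 1 H each → 2
  1 × Cl: no H
  Total hydrogens = 19.

19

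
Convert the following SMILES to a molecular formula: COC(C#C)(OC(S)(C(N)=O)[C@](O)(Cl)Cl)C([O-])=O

Heavy atoms from the SMILES: 8 C, 2 Cl, 1 N, 6 O, 1 S.
Implicit hydrogens by atom environment:
  6 × C: no H
  4 × O: no H
  2 × Cl: no H
  1 × C: 3 H
  1 × C: 1 H
  1 × N: 2 H
  1 × O: 1 H
  1 × O (charge -1): no H
  1 × S: 1 H
  Total hydrogens = 8.
Net charge -1.
Molecular formula: C8H8Cl2NO6S-

C8H8Cl2NO6S-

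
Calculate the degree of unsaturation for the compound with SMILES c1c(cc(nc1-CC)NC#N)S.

6

Molecular formula from the SMILES: C8H9N3S.
DoU = (2C + 2 + N − H − X)/2 = (2·8 + 2 + 3 − 9 − 0)/2 = 12/2 = 6.
(Structurally: 1 ring(s) + 5 π bond(s) = 6.)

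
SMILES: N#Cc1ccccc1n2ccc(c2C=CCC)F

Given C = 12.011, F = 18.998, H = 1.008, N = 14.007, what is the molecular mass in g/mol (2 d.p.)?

Molecular formula: C15H13FN2.
M = 15×12.011 + 1×18.998 + 13×1.008 + 2×14.007 = 240.28 g/mol.

240.28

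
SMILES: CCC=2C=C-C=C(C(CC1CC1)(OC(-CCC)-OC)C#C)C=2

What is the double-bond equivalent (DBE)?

Molecular formula from the SMILES: C20H28O2.
DoU = (2C + 2 + N − H − X)/2 = (2·20 + 2 + 0 − 28 − 0)/2 = 14/2 = 7.
(Structurally: 2 ring(s) + 5 π bond(s) = 7.)

7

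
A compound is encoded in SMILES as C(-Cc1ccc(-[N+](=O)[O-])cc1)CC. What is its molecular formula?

C10H13NO2

Heavy atoms from the SMILES: 10 C, 1 N, 2 O.
Implicit hydrogens by atom environment:
  4 × C (aromatic): 1 H each → 4
  3 × C: 2 H each → 6
  2 × C (aromatic): no H
  1 × C: 3 H
  1 × N (charge +1): no H
  1 × O: no H
  1 × O (charge -1): no H
  Total hydrogens = 13.
Molecular formula: C10H13NO2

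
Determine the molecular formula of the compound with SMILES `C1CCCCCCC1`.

Heavy atoms from the SMILES: 8 C.
Implicit hydrogens by atom environment:
  8 × C: 2 H each → 16
  Total hydrogens = 16.
Molecular formula: C8H16

C8H16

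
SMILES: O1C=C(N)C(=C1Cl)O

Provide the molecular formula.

C4H4ClNO2

Heavy atoms from the SMILES: 4 C, 1 Cl, 1 N, 2 O.
Implicit hydrogens by atom environment:
  3 × C (aromatic): no H
  1 × C (aromatic): 1 H
  1 × Cl: no H
  1 × N: 2 H
  1 × O: 1 H
  1 × O (aromatic): no H
  Total hydrogens = 4.
Molecular formula: C4H4ClNO2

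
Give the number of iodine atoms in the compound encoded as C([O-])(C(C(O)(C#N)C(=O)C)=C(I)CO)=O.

1

The symbol for iodine appears 1 time in the SMILES.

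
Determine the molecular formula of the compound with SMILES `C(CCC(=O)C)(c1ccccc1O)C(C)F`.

C13H17FO2

Heavy atoms from the SMILES: 13 C, 1 F, 2 O.
Implicit hydrogens by atom environment:
  4 × C (aromatic): 1 H each → 4
  2 × C: 3 H each → 6
  2 × C: 2 H each → 4
  2 × C: 1 H each → 2
  2 × C (aromatic): no H
  1 × C: no H
  1 × F: no H
  1 × O: 1 H
  1 × O: no H
  Total hydrogens = 17.
Molecular formula: C13H17FO2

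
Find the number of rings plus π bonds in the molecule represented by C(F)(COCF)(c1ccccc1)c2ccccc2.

Molecular formula from the SMILES: C15H14F2O.
DoU = (2C + 2 + N − H − X)/2 = (2·15 + 2 + 0 − 14 − 2)/2 = 16/2 = 8.
(Structurally: 2 ring(s) + 6 π bond(s) = 8.)

8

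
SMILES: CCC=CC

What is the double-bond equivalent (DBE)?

1

Molecular formula from the SMILES: C5H10.
DoU = (2C + 2 + N − H − X)/2 = (2·5 + 2 + 0 − 10 − 0)/2 = 2/2 = 1.
(Structurally: 0 ring(s) + 1 π bond(s) = 1.)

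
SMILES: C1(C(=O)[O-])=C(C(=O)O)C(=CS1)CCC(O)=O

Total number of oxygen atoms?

The symbol for oxygen appears 6 times in the SMILES.

6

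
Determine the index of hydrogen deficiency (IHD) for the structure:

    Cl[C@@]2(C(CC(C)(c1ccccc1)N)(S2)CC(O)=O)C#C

8

Molecular formula from the SMILES: C15H16ClNO2S.
DoU = (2C + 2 + N − H − X)/2 = (2·15 + 2 + 1 − 16 − 1)/2 = 16/2 = 8.
(Structurally: 2 ring(s) + 6 π bond(s) = 8.)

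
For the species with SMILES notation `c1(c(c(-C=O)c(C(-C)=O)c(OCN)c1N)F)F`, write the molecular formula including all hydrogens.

C10H10F2N2O3

Heavy atoms from the SMILES: 10 C, 2 F, 2 N, 3 O.
Implicit hydrogens by atom environment:
  6 × C (aromatic): no H
  3 × O: no H
  2 × F: no H
  2 × N: 2 H each → 4
  1 × C: 3 H
  1 × C: 2 H
  1 × C: 1 H
  1 × C: no H
  Total hydrogens = 10.
Molecular formula: C10H10F2N2O3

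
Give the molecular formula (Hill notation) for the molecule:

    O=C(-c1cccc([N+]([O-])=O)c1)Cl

Heavy atoms from the SMILES: 7 C, 1 Cl, 1 N, 3 O.
Implicit hydrogens by atom environment:
  4 × C (aromatic): 1 H each → 4
  2 × C (aromatic): no H
  2 × O: no H
  1 × C: no H
  1 × Cl: no H
  1 × N (charge +1): no H
  1 × O (charge -1): no H
  Total hydrogens = 4.
Molecular formula: C7H4ClNO3

C7H4ClNO3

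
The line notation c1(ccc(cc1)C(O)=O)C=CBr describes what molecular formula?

Heavy atoms from the SMILES: 1 Br, 9 C, 2 O.
Implicit hydrogens by atom environment:
  4 × C (aromatic): 1 H each → 4
  2 × C: 1 H each → 2
  2 × C (aromatic): no H
  1 × Br: no H
  1 × C: no H
  1 × O: 1 H
  1 × O: no H
  Total hydrogens = 7.
Molecular formula: C9H7BrO2

C9H7BrO2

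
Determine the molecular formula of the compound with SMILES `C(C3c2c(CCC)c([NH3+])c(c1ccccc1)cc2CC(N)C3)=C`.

C21H27N2+

Heavy atoms from the SMILES: 21 C, 2 N.
Implicit hydrogens by atom environment:
  6 × C (aromatic): 1 H each → 6
  6 × C (aromatic): no H
  5 × C: 2 H each → 10
  3 × C: 1 H each → 3
  1 × C: 3 H
  1 × N (charge +1): 3 H
  1 × N: 2 H
  Total hydrogens = 27.
Net charge +1.
Molecular formula: C21H27N2+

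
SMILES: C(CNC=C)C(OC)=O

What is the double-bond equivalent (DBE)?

Molecular formula from the SMILES: C6H11NO2.
DoU = (2C + 2 + N − H − X)/2 = (2·6 + 2 + 1 − 11 − 0)/2 = 4/2 = 2.
(Structurally: 0 ring(s) + 2 π bond(s) = 2.)

2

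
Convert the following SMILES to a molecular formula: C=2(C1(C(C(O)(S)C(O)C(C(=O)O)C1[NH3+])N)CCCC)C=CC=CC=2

C17H27N2O4S+

Heavy atoms from the SMILES: 17 C, 2 N, 4 O, 1 S.
Implicit hydrogens by atom environment:
  5 × C (aromatic): 1 H each → 5
  4 × C: 1 H each → 4
  3 × C: 2 H each → 6
  3 × C: no H
  3 × O: 1 H each → 3
  1 × C: 3 H
  1 × C (aromatic): no H
  1 × N (charge +1): 3 H
  1 × N: 2 H
  1 × O: no H
  1 × S: 1 H
  Total hydrogens = 27.
Net charge +1.
Molecular formula: C17H27N2O4S+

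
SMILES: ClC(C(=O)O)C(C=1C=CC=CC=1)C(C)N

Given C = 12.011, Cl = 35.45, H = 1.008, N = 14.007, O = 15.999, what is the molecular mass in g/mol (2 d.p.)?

227.69

Molecular formula: C11H14ClNO2.
M = 11×12.011 + 1×35.45 + 14×1.008 + 1×14.007 + 2×15.999 = 227.69 g/mol.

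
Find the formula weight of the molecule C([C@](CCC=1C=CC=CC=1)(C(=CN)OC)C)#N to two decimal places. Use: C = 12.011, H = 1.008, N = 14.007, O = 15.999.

230.31

Molecular formula: C14H18N2O.
M = 14×12.011 + 18×1.008 + 2×14.007 + 1×15.999 = 230.31 g/mol.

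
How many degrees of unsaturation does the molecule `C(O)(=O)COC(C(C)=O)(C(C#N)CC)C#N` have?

6

Molecular formula from the SMILES: C10H12N2O4.
DoU = (2C + 2 + N − H − X)/2 = (2·10 + 2 + 2 − 12 − 0)/2 = 12/2 = 6.
(Structurally: 0 ring(s) + 6 π bond(s) = 6.)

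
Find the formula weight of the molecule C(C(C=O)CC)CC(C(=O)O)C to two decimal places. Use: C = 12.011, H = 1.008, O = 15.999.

172.22

Molecular formula: C9H16O3.
M = 9×12.011 + 16×1.008 + 3×15.999 = 172.22 g/mol.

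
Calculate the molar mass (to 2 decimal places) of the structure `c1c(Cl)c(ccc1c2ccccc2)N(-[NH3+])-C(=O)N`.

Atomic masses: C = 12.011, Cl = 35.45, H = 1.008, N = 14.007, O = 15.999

Molecular formula: C13H13ClN3O+.
M = 13×12.011 + 1×35.45 + 13×1.008 + 3×14.007 + 1×15.999 = 262.72 g/mol.

262.72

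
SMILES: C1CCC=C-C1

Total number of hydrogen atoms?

Hydrogens are implicit in SMILES; fill each atom to its normal valence:
  4 × C: 2 H each → 8
  2 × C: 1 H each → 2
  Total hydrogens = 10.

10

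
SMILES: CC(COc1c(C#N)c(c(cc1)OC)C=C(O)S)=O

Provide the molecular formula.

Heavy atoms from the SMILES: 13 C, 1 N, 4 O, 1 S.
Implicit hydrogens by atom environment:
  4 × C (aromatic): no H
  3 × C: no H
  3 × O: no H
  2 × C: 3 H each → 6
  2 × C (aromatic): 1 H each → 2
  1 × C: 2 H
  1 × C: 1 H
  1 × N: no H
  1 × O: 1 H
  1 × S: 1 H
  Total hydrogens = 13.
Molecular formula: C13H13NO4S

C13H13NO4S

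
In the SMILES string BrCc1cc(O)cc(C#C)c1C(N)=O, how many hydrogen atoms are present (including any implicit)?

Hydrogens are implicit in SMILES; fill each atom to its normal valence:
  4 × C (aromatic): no H
  2 × C (aromatic): 1 H each → 2
  2 × C: no H
  1 × Br: no H
  1 × C: 2 H
  1 × C: 1 H
  1 × N: 2 H
  1 × O: 1 H
  1 × O: no H
  Total hydrogens = 8.

8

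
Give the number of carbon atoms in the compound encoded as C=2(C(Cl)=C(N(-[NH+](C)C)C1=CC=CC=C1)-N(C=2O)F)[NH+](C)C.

14

The symbol for carbon appears 14 times in the SMILES. (Cl is a single chlorine, not C + l.)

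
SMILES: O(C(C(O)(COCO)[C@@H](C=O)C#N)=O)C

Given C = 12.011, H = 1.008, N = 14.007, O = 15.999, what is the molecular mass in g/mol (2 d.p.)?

217.18

Molecular formula: C8H11NO6.
M = 8×12.011 + 11×1.008 + 1×14.007 + 6×15.999 = 217.18 g/mol.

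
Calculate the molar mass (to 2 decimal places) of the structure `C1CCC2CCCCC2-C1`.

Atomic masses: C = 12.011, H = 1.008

Molecular formula: C10H18.
M = 10×12.011 + 18×1.008 = 138.25 g/mol.

138.25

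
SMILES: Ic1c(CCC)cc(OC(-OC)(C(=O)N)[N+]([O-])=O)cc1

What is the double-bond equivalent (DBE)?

Molecular formula from the SMILES: C12H15IN2O5.
DoU = (2C + 2 + N − H − X)/2 = (2·12 + 2 + 2 − 15 − 1)/2 = 12/2 = 6.
(Structurally: 1 ring(s) + 5 π bond(s) = 6.)

6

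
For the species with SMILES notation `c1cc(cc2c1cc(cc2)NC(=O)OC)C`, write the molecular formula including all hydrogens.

Heavy atoms from the SMILES: 13 C, 1 N, 2 O.
Implicit hydrogens by atom environment:
  6 × C (aromatic): 1 H each → 6
  4 × C (aromatic): no H
  2 × C: 3 H each → 6
  2 × O: no H
  1 × C: no H
  1 × N: 1 H
  Total hydrogens = 13.
Molecular formula: C13H13NO2

C13H13NO2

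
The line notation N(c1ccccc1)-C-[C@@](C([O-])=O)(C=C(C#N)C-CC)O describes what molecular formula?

C15H17N2O3-

Heavy atoms from the SMILES: 15 C, 2 N, 3 O.
Implicit hydrogens by atom environment:
  5 × C (aromatic): 1 H each → 5
  4 × C: no H
  3 × C: 2 H each → 6
  1 × C: 3 H
  1 × C: 1 H
  1 × C (aromatic): no H
  1 × N: 1 H
  1 × N: no H
  1 × O: 1 H
  1 × O: no H
  1 × O (charge -1): no H
  Total hydrogens = 17.
Net charge -1.
Molecular formula: C15H17N2O3-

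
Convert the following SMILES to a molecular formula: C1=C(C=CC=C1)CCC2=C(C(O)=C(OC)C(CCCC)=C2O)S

Heavy atoms from the SMILES: 19 C, 3 O, 1 S.
Implicit hydrogens by atom environment:
  7 × C (aromatic): no H
  5 × C: 2 H each → 10
  5 × C (aromatic): 1 H each → 5
  2 × C: 3 H each → 6
  2 × O: 1 H each → 2
  1 × O: no H
  1 × S: 1 H
  Total hydrogens = 24.
Molecular formula: C19H24O3S

C19H24O3S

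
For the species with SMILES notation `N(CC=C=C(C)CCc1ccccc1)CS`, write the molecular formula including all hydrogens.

C14H19NS

Heavy atoms from the SMILES: 14 C, 1 N, 1 S.
Implicit hydrogens by atom environment:
  5 × C (aromatic): 1 H each → 5
  4 × C: 2 H each → 8
  2 × C: no H
  1 × C: 3 H
  1 × C: 1 H
  1 × C (aromatic): no H
  1 × N: 1 H
  1 × S: 1 H
  Total hydrogens = 19.
Molecular formula: C14H19NS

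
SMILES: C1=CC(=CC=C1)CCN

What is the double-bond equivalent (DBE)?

4

Molecular formula from the SMILES: C8H11N.
DoU = (2C + 2 + N − H − X)/2 = (2·8 + 2 + 1 − 11 − 0)/2 = 8/2 = 4.
(Structurally: 1 ring(s) + 3 π bond(s) = 4.)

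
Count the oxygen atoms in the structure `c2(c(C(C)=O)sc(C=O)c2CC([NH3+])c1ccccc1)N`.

The symbol for oxygen appears 2 times in the SMILES.

2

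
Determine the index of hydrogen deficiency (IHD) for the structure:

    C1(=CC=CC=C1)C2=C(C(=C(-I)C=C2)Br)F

Molecular formula from the SMILES: C12H7BrFI.
DoU = (2C + 2 + N − H − X)/2 = (2·12 + 2 + 0 − 7 − 3)/2 = 16/2 = 8.
(Structurally: 2 ring(s) + 6 π bond(s) = 8.)

8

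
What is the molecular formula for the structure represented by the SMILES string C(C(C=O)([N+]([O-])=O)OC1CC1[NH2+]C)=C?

Heavy atoms from the SMILES: 8 C, 2 N, 4 O.
Implicit hydrogens by atom environment:
  4 × C: 1 H each → 4
  3 × O: no H
  2 × C: 2 H each → 4
  1 × C: 3 H
  1 × C: no H
  1 × N (charge +1): 2 H
  1 × N (charge +1): no H
  1 × O (charge -1): no H
  Total hydrogens = 13.
Net charge +1.
Molecular formula: C8H13N2O4+

C8H13N2O4+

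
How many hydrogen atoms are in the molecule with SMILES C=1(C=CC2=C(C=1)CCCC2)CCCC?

Hydrogens are implicit in SMILES; fill each atom to its normal valence:
  7 × C: 2 H each → 14
  3 × C (aromatic): 1 H each → 3
  3 × C (aromatic): no H
  1 × C: 3 H
  Total hydrogens = 20.

20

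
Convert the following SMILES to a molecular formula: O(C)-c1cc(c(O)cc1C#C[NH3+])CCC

Heavy atoms from the SMILES: 12 C, 1 N, 2 O.
Implicit hydrogens by atom environment:
  4 × C (aromatic): no H
  2 × C: 3 H each → 6
  2 × C: 2 H each → 4
  2 × C (aromatic): 1 H each → 2
  2 × C: no H
  1 × N (charge +1): 3 H
  1 × O: 1 H
  1 × O: no H
  Total hydrogens = 16.
Net charge +1.
Molecular formula: C12H16NO2+

C12H16NO2+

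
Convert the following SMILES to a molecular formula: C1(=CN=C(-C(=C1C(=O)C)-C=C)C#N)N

C10H9N3O

Heavy atoms from the SMILES: 10 C, 3 N, 1 O.
Implicit hydrogens by atom environment:
  4 × C (aromatic): no H
  2 × C: no H
  1 × C: 3 H
  1 × C: 2 H
  1 × C (aromatic): 1 H
  1 × C: 1 H
  1 × N: 2 H
  1 × N (aromatic): no H
  1 × N: no H
  1 × O: no H
  Total hydrogens = 9.
Molecular formula: C10H9N3O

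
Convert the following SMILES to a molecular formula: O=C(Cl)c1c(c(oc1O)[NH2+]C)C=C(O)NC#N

C9H9ClN3O4+

Heavy atoms from the SMILES: 9 C, 1 Cl, 3 N, 4 O.
Implicit hydrogens by atom environment:
  4 × C (aromatic): no H
  3 × C: no H
  2 × O: 1 H each → 2
  1 × C: 3 H
  1 × C: 1 H
  1 × Cl: no H
  1 × N (charge +1): 2 H
  1 × N: 1 H
  1 × N: no H
  1 × O (aromatic): no H
  1 × O: no H
  Total hydrogens = 9.
Net charge +1.
Molecular formula: C9H9ClN3O4+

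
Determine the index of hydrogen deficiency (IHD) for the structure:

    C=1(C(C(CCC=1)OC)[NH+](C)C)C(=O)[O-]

3

Molecular formula from the SMILES: C10H17NO3.
DoU = (2C + 2 + N − H − X)/2 = (2·10 + 2 + 1 − 17 − 0)/2 = 6/2 = 3.
(Structurally: 1 ring(s) + 2 π bond(s) = 3.)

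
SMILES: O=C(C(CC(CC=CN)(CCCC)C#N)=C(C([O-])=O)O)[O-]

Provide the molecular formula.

[C14H18N2O5]2-

Heavy atoms from the SMILES: 14 C, 2 N, 5 O.
Implicit hydrogens by atom environment:
  6 × C: no H
  5 × C: 2 H each → 10
  2 × C: 1 H each → 2
  2 × O: no H
  2 × O (charge -1): no H
  1 × C: 3 H
  1 × N: 2 H
  1 × N: no H
  1 × O: 1 H
  Total hydrogens = 18.
Net charge -2.
Molecular formula: [C14H18N2O5]2-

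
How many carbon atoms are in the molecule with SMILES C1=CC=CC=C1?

6

The symbol for carbon appears 6 times in the SMILES.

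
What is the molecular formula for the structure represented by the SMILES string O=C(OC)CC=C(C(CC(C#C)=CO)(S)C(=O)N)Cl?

Heavy atoms from the SMILES: 12 C, 1 Cl, 1 N, 4 O, 1 S.
Implicit hydrogens by atom environment:
  6 × C: no H
  3 × C: 1 H each → 3
  3 × O: no H
  2 × C: 2 H each → 4
  1 × C: 3 H
  1 × Cl: no H
  1 × N: 2 H
  1 × O: 1 H
  1 × S: 1 H
  Total hydrogens = 14.
Molecular formula: C12H14ClNO4S

C12H14ClNO4S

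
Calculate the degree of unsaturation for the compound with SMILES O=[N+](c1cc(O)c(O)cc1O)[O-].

5

Molecular formula from the SMILES: C6H5NO5.
DoU = (2C + 2 + N − H − X)/2 = (2·6 + 2 + 1 − 5 − 0)/2 = 10/2 = 5.
(Structurally: 1 ring(s) + 4 π bond(s) = 5.)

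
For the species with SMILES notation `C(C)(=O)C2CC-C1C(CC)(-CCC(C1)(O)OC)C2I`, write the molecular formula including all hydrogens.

C15H25IO3

Heavy atoms from the SMILES: 15 C, 1 I, 3 O.
Implicit hydrogens by atom environment:
  6 × C: 2 H each → 12
  3 × C: 3 H each → 9
  3 × C: 1 H each → 3
  3 × C: no H
  2 × O: no H
  1 × I: no H
  1 × O: 1 H
  Total hydrogens = 25.
Molecular formula: C15H25IO3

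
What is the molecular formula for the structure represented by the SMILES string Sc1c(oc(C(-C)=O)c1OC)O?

Heavy atoms from the SMILES: 7 C, 4 O, 1 S.
Implicit hydrogens by atom environment:
  4 × C (aromatic): no H
  2 × C: 3 H each → 6
  2 × O: no H
  1 × C: no H
  1 × O: 1 H
  1 × O (aromatic): no H
  1 × S: 1 H
  Total hydrogens = 8.
Molecular formula: C7H8O4S

C7H8O4S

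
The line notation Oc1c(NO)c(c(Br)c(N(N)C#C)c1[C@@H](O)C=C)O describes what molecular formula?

Heavy atoms from the SMILES: 1 Br, 11 C, 3 N, 4 O.
Implicit hydrogens by atom environment:
  6 × C (aromatic): no H
  4 × O: 1 H each → 4
  3 × C: 1 H each → 3
  1 × Br: no H
  1 × C: 2 H
  1 × C: no H
  1 × N: 2 H
  1 × N: 1 H
  1 × N: no H
  Total hydrogens = 12.
Molecular formula: C11H12BrN3O4

C11H12BrN3O4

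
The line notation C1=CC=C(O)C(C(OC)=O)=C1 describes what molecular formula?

C8H8O3

Heavy atoms from the SMILES: 8 C, 3 O.
Implicit hydrogens by atom environment:
  4 × C (aromatic): 1 H each → 4
  2 × C (aromatic): no H
  2 × O: no H
  1 × C: 3 H
  1 × C: no H
  1 × O: 1 H
  Total hydrogens = 8.
Molecular formula: C8H8O3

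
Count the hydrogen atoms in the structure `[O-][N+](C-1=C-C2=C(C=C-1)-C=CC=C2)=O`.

Hydrogens are implicit in SMILES; fill each atom to its normal valence:
  7 × C (aromatic): 1 H each → 7
  3 × C (aromatic): no H
  1 × N (charge +1): no H
  1 × O: no H
  1 × O (charge -1): no H
  Total hydrogens = 7.

7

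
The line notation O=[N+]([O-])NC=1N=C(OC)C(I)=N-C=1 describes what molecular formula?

C5H5IN4O3

Heavy atoms from the SMILES: 5 C, 1 I, 4 N, 3 O.
Implicit hydrogens by atom environment:
  3 × C (aromatic): no H
  2 × N (aromatic): no H
  2 × O: no H
  1 × C: 3 H
  1 × C (aromatic): 1 H
  1 × I: no H
  1 × N: 1 H
  1 × N (charge +1): no H
  1 × O (charge -1): no H
  Total hydrogens = 5.
Molecular formula: C5H5IN4O3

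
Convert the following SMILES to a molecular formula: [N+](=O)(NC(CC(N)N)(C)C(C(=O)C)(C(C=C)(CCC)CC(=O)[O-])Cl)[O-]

Heavy atoms from the SMILES: 15 C, 1 Cl, 4 N, 5 O.
Implicit hydrogens by atom environment:
  5 × C: 2 H each → 10
  5 × C: no H
  3 × C: 3 H each → 9
  3 × O: no H
  2 × C: 1 H each → 2
  2 × N: 2 H each → 4
  2 × O (charge -1): no H
  1 × Cl: no H
  1 × N: 1 H
  1 × N (charge +1): no H
  Total hydrogens = 26.
Net charge -1.
Molecular formula: C15H26ClN4O5-

C15H26ClN4O5-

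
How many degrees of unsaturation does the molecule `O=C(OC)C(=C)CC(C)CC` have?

Molecular formula from the SMILES: C9H16O2.
DoU = (2C + 2 + N − H − X)/2 = (2·9 + 2 + 0 − 16 − 0)/2 = 4/2 = 2.
(Structurally: 0 ring(s) + 2 π bond(s) = 2.)

2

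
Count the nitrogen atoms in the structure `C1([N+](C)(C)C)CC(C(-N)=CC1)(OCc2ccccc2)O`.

2

The symbol for nitrogen appears 2 times in the SMILES.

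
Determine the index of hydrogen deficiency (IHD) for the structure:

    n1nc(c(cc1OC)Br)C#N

Molecular formula from the SMILES: C6H4BrN3O.
DoU = (2C + 2 + N − H − X)/2 = (2·6 + 2 + 3 − 4 − 1)/2 = 12/2 = 6.
(Structurally: 1 ring(s) + 5 π bond(s) = 6.)

6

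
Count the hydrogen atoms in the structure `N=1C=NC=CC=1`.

4

Hydrogens are implicit in SMILES; fill each atom to its normal valence:
  4 × C (aromatic): 1 H each → 4
  2 × N (aromatic): no H
  Total hydrogens = 4.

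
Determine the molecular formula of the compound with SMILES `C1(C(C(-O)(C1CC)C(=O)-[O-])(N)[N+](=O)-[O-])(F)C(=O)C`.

Heavy atoms from the SMILES: 9 C, 1 F, 2 N, 6 O.
Implicit hydrogens by atom environment:
  5 × C: no H
  3 × O: no H
  2 × C: 3 H each → 6
  2 × O (charge -1): no H
  1 × C: 2 H
  1 × C: 1 H
  1 × F: no H
  1 × N: 2 H
  1 × N (charge +1): no H
  1 × O: 1 H
  Total hydrogens = 12.
Net charge -1.
Molecular formula: C9H12FN2O6-

C9H12FN2O6-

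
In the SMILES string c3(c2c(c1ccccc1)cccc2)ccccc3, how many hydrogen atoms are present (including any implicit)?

Hydrogens are implicit in SMILES; fill each atom to its normal valence:
  14 × C (aromatic): 1 H each → 14
  4 × C (aromatic): no H
  Total hydrogens = 14.

14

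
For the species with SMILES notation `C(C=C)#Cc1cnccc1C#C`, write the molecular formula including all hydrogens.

Heavy atoms from the SMILES: 11 C, 1 N.
Implicit hydrogens by atom environment:
  3 × C (aromatic): 1 H each → 3
  3 × C: no H
  2 × C: 1 H each → 2
  2 × C (aromatic): no H
  1 × C: 2 H
  1 × N (aromatic): no H
  Total hydrogens = 7.
Molecular formula: C11H7N

C11H7N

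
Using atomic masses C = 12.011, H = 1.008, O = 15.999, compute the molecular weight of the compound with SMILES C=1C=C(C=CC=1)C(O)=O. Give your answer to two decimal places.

Molecular formula: C7H6O2.
M = 7×12.011 + 6×1.008 + 2×15.999 = 122.12 g/mol.

122.12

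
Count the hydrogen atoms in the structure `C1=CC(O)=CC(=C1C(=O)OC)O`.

8

Hydrogens are implicit in SMILES; fill each atom to its normal valence:
  3 × C (aromatic): 1 H each → 3
  3 × C (aromatic): no H
  2 × O: 1 H each → 2
  2 × O: no H
  1 × C: 3 H
  1 × C: no H
  Total hydrogens = 8.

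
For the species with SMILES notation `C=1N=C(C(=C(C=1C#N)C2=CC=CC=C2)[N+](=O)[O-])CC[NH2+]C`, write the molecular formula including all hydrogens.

Heavy atoms from the SMILES: 15 C, 4 N, 2 O.
Implicit hydrogens by atom environment:
  6 × C (aromatic): 1 H each → 6
  5 × C (aromatic): no H
  2 × C: 2 H each → 4
  1 × C: 3 H
  1 × C: no H
  1 × N (charge +1): 2 H
  1 × N (aromatic): no H
  1 × N: no H
  1 × N (charge +1): no H
  1 × O: no H
  1 × O (charge -1): no H
  Total hydrogens = 15.
Net charge +1.
Molecular formula: C15H15N4O2+

C15H15N4O2+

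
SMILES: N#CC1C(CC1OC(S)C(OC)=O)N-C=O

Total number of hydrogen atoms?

12

Hydrogens are implicit in SMILES; fill each atom to its normal valence:
  5 × C: 1 H each → 5
  4 × O: no H
  2 × C: no H
  1 × C: 3 H
  1 × C: 2 H
  1 × N: 1 H
  1 × N: no H
  1 × S: 1 H
  Total hydrogens = 12.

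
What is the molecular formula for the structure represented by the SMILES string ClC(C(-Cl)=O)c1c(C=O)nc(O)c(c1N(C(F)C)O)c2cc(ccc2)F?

Heavy atoms from the SMILES: 16 C, 2 Cl, 2 F, 2 N, 4 O.
Implicit hydrogens by atom environment:
  7 × C (aromatic): no H
  4 × C (aromatic): 1 H each → 4
  3 × C: 1 H each → 3
  2 × Cl: no H
  2 × F: no H
  2 × O: 1 H each → 2
  2 × O: no H
  1 × C: 3 H
  1 × C: no H
  1 × N (aromatic): no H
  1 × N: no H
  Total hydrogens = 12.
Molecular formula: C16H12Cl2F2N2O4

C16H12Cl2F2N2O4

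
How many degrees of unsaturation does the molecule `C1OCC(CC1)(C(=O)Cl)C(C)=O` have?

3

Molecular formula from the SMILES: C8H11ClO3.
DoU = (2C + 2 + N − H − X)/2 = (2·8 + 2 + 0 − 11 − 1)/2 = 6/2 = 3.
(Structurally: 1 ring(s) + 2 π bond(s) = 3.)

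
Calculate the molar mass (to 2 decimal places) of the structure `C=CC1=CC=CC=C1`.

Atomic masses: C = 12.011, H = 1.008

Molecular formula: C8H8.
M = 8×12.011 + 8×1.008 = 104.15 g/mol.

104.15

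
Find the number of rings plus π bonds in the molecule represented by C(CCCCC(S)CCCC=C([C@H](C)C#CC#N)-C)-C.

5

Molecular formula from the SMILES: C18H29NS.
DoU = (2C + 2 + N − H − X)/2 = (2·18 + 2 + 1 − 29 − 0)/2 = 10/2 = 5.
(Structurally: 0 ring(s) + 5 π bond(s) = 5.)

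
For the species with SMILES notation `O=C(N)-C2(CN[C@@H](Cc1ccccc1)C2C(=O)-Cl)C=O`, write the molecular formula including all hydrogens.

C14H15ClN2O3

Heavy atoms from the SMILES: 14 C, 1 Cl, 2 N, 3 O.
Implicit hydrogens by atom environment:
  5 × C (aromatic): 1 H each → 5
  3 × C: 1 H each → 3
  3 × C: no H
  3 × O: no H
  2 × C: 2 H each → 4
  1 × C (aromatic): no H
  1 × Cl: no H
  1 × N: 2 H
  1 × N: 1 H
  Total hydrogens = 15.
Molecular formula: C14H15ClN2O3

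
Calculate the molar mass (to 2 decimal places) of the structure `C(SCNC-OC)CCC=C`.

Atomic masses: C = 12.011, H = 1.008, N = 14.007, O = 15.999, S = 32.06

175.29

Molecular formula: C8H17NOS.
M = 8×12.011 + 17×1.008 + 1×14.007 + 1×15.999 + 1×32.06 = 175.29 g/mol.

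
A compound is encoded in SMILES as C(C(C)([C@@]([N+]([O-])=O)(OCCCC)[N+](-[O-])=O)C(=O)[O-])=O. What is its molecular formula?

C9H13N2O8-

Heavy atoms from the SMILES: 9 C, 2 N, 8 O.
Implicit hydrogens by atom environment:
  5 × O: no H
  3 × C: 2 H each → 6
  3 × C: no H
  3 × O (charge -1): no H
  2 × C: 3 H each → 6
  2 × N (charge +1): no H
  1 × C: 1 H
  Total hydrogens = 13.
Net charge -1.
Molecular formula: C9H13N2O8-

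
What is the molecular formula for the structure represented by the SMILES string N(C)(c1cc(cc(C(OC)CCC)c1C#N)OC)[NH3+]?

C14H22N3O2+

Heavy atoms from the SMILES: 14 C, 3 N, 2 O.
Implicit hydrogens by atom environment:
  4 × C: 3 H each → 12
  4 × C (aromatic): no H
  2 × C: 2 H each → 4
  2 × C (aromatic): 1 H each → 2
  2 × N: no H
  2 × O: no H
  1 × C: 1 H
  1 × C: no H
  1 × N (charge +1): 3 H
  Total hydrogens = 22.
Net charge +1.
Molecular formula: C14H22N3O2+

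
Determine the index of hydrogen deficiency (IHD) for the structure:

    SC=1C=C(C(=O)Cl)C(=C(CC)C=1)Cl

5

Molecular formula from the SMILES: C9H8Cl2OS.
DoU = (2C + 2 + N − H − X)/2 = (2·9 + 2 + 0 − 8 − 2)/2 = 10/2 = 5.
(Structurally: 1 ring(s) + 4 π bond(s) = 5.)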